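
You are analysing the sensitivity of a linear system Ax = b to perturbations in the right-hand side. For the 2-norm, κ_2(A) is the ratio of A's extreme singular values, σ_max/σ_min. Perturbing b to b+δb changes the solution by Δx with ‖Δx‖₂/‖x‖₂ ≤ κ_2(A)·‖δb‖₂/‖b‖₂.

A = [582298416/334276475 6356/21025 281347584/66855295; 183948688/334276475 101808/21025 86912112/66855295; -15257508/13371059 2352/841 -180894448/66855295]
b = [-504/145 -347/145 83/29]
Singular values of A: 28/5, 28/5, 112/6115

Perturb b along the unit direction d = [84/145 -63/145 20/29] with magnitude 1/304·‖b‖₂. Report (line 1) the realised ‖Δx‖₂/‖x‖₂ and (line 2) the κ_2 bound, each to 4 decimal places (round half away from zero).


from the listed singular values, σ₁ = 28/5, σ_n = 112/6115
condition number: (28/5) ÷ (112/6115) = 305.7500
κ_2(A)·‖δb‖/‖b‖ = 1.0058
solve Ax = b  →  x = [-50.7370 -0.1478 20.1865]
‖b‖ = 5.0990, ‖x‖ = 54.6055
re-solving with b+δb shifts x by Δx of norm 0.9158
relative error = 0.0168
tightness: 0.0168 against a bound of 1.0058 (unrounded ratio ≈ 0.0167)

0.0168
1.0058


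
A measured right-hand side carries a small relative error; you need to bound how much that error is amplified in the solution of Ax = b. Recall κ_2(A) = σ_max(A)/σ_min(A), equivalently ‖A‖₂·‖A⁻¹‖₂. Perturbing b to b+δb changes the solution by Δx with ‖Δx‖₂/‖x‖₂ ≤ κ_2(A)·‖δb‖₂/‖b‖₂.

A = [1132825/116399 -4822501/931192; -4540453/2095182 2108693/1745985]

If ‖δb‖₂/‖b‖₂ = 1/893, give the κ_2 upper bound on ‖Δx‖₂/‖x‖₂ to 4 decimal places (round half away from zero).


M = AᵀA = [259608850189/2611414404 -461516594111/8704714680; -461516594111/8704714680 3282152047081/116062862400]. tr(M)=461532555361/3614414400, det(M)=163047361/578306304
char-poly roots: 12769/100 and 319225/144576576
so κ_2 = √((12769/100) / (319225/144576576)) = 240.4800
perturbation bound = 240.4800·1/893 = 0.2693

0.2693


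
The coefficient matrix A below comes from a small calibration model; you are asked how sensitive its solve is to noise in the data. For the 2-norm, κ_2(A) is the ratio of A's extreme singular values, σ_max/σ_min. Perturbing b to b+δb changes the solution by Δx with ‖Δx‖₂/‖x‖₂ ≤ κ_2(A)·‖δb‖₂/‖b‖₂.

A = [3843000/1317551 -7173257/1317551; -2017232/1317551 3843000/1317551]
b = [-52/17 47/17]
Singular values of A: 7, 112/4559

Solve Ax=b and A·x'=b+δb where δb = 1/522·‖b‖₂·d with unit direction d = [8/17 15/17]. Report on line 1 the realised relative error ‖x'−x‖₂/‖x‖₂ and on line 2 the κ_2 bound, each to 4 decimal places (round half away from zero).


0.0079
0.5459

σ_max = 7, σ_min = 112/4559
condition number: 7 ÷ (112/4559) = 284.9375
κ_2(A)·‖δb‖/‖b‖ = 0.5459
solve Ax = b  →  x = [35.6476 19.6597]
‖b‖₂ = 4.1231 and ‖x‖₂ = 40.7094
Δx = A⁻¹·δb where δb = 1/522·4.1231·d; ‖Δx‖ = 0.3215
relative error = 0.0079
realised/bound (from unrounded values) ≈ 0.0145


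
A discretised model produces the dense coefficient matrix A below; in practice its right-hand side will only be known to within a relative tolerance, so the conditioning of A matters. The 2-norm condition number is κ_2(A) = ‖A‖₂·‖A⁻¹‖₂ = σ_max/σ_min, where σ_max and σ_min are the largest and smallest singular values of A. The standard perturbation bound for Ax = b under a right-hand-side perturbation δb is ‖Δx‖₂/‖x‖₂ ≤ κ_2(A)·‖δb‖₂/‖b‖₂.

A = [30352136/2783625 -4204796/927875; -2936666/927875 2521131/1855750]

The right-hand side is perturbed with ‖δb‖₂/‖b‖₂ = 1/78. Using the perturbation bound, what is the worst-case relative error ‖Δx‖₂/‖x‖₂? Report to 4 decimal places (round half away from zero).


4.1178

form AᵀA = [1598189159236/12397709025 -8878727653/165302787; -8878727653/165302787 123323742601/5510092900] with trace 44394498937/293436900 and determinant 45212176/203775625
λ_max, λ_min = (44394498937/293436900 ± √78831804736146888409/3444208571264400)/2 = 15129/100, 107584/73359225
κ = σ_max/σ_min = (123/10)/(328/8565) = 321.1875
worst-case relative error ≤ 321.1875 × 1/78 = 4.1178


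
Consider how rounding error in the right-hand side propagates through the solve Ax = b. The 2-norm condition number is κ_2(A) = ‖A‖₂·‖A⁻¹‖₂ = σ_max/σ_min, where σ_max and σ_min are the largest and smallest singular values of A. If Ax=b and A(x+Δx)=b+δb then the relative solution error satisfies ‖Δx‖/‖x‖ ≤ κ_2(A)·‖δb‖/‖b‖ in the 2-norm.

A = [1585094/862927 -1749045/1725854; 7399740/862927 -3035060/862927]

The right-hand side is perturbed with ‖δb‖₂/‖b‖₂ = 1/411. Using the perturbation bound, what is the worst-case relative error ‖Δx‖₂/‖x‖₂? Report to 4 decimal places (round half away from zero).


0.0985

M = AᵀA = [34068218356/442976209 -14184922815/442976209; -14184922815/442976209 23739152425/1771904836]. tr(M)=946816721/10484644, det(M)=13032100/2621161
eigenvalues of AᵀA: λ = (tr ± √(tr²−4·det))/2 = 361/4, 144400/2621161
κ = σ_max/σ_min = (19/2)/(380/1619) = 40.4750
worst-case relative error ≤ 40.4750 × 1/411 = 0.0985


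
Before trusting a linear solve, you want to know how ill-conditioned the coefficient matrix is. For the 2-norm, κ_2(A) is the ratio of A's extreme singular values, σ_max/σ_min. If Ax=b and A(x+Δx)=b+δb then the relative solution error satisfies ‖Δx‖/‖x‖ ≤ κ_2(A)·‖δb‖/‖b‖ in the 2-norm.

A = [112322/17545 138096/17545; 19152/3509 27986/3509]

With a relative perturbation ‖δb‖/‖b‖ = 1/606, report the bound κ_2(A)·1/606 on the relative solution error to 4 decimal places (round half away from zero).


form AᵀA = [25905124/366025 34376832/366025; 34376832/366025 45958276/366025] with trace 2874536/14641 and determinant 960400/14641
solving λ² − 2874536/14641·λ + 960400/14641 = 0 gives λ = 196, 4900/14641
so κ_2 = √(196 / (4900/14641)) = 24.2000
perturbation bound = 24.2000·1/606 = 0.0399

0.0399


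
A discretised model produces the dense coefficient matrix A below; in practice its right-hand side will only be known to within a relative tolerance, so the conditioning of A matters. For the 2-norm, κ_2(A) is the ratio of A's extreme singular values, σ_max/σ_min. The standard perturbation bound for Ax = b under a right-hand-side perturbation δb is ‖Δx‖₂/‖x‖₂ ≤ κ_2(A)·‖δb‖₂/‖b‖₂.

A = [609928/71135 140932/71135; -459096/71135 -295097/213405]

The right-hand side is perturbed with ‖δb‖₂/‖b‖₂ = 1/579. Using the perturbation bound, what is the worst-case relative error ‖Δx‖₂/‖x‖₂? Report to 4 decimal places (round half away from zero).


0.2247

AᵀA = [23311252096/202407529 5244706280/202407529; 5244706280/202407529 10633547881/1821667761]; tr = 131133145/1083681, det = 937024/1083681
solving λ² − 131133145/1083681·λ + 937024/1083681 = 0 gives λ = 121, 7744/1083681
so κ_2 = √(121 / (7744/1083681)) = 130.1250
perturbation bound = 130.1250·1/579 = 0.2247


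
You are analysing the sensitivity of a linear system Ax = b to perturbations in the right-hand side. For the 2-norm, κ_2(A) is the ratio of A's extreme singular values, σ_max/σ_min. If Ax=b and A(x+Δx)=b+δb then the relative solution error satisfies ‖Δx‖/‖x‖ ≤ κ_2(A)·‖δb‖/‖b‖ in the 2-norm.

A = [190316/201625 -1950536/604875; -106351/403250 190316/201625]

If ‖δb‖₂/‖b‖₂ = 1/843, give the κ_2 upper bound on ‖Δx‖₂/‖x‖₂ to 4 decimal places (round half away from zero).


0.3588

M = AᵀA = [1249530037/1300884500 -3212629238/975663375; -3212629238/975663375 33044578448/2926990125]. tr(M)=1147392673/93663684, det(M)=38416/23415921
solving λ² − 1147392673/93663684·λ + 38416/23415921 = 0 gives λ = 49/4, 3136/23415921
σ_max=√(49/4)=(7/2), σ_min=√(3136/23415921)=(56/4839) → κ = 302.4375
κ_2(A)·‖δb‖/‖b‖ = 0.3588


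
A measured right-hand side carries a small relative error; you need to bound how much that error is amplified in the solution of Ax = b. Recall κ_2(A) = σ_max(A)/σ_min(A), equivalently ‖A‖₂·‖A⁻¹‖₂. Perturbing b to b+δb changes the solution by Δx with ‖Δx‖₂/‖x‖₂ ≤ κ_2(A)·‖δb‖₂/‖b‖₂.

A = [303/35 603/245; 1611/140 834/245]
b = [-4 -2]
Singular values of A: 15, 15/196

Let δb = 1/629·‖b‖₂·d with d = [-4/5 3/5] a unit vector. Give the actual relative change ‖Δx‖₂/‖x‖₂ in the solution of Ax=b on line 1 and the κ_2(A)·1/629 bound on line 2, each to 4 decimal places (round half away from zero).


largest singular value 15, smallest 15/196
κ = σ_max/σ_min = 15/(15/196) = 196.0000
bound on ‖Δx‖/‖x‖: κ·ε = 196.0000·1/629 = 0.3116
solve Ax = b  →  x = [-7.5733 25.0133]
2-norm of b is 4.4721; of x, 26.1347
with δb = [-0.0057 0.0043], A·Δx = δb → ‖Δx‖ = 0.0929
dividing the unrounded norms, ‖Δx‖/‖x‖ = 0.0036
so the bound overstates the realised error by a factor of ≈ 87.6584 (computed from the unrounded values)

0.0036
0.3116


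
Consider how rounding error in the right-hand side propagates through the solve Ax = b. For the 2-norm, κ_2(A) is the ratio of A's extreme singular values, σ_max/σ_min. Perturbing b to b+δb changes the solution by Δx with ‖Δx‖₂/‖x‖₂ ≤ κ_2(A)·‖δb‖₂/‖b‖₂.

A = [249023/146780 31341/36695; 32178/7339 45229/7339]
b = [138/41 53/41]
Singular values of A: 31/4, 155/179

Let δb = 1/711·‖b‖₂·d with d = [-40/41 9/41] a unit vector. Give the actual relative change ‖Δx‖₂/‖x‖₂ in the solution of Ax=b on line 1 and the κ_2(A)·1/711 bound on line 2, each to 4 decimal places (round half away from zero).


0.0017
0.0126

σ_max = 31/4, σ_min = 155/179
condition number: (31/4) ÷ (155/179) = 8.9500
κ_2(A)·‖δb‖/‖b‖ = 0.0126
solve Ax = b  →  x = [2.9265 -1.8723]
‖b‖ = 3.6056, ‖x‖ = 3.4741
re-solving with b+δb shifts x by Δx of norm 0.0059
relative error = 0.0017
tightness: 0.0017 against a bound of 0.0126 (unrounded ratio ≈ 0.1339)


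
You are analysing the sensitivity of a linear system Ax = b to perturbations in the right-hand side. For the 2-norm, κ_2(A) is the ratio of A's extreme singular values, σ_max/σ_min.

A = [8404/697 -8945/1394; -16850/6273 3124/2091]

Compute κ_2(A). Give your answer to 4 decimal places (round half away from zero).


252.0000

AᵀA = [3572116/23409 -635030/7803; -635030/7803 451609/10404]; tr = 63505/324, det = 49/81
λ_max, λ_min = (63505/324 ± √4032631009/104976)/2 = 196, 1/324
κ_2(A) = √(λ_max/λ_min) = √(196 / (1/324)) = 252.0000


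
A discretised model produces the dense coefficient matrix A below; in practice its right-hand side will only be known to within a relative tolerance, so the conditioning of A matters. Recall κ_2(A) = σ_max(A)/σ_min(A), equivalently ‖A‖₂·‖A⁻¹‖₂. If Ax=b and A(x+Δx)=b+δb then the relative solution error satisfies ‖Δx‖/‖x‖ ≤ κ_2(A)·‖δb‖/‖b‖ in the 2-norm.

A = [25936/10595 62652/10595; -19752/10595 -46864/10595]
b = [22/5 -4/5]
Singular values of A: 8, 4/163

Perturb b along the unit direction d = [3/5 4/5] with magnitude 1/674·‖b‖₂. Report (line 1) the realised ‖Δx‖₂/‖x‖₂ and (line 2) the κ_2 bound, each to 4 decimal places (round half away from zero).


0.0033
0.4837

σ_max = 8, σ_min = 4/163
κ = σ_max/σ_min = 8/(4/163) = 326.0000
perturbation bound = 326.0000·1/674 = 0.4837
solve Ax = b  →  x = [-75.0385 31.8077]
2-norm of b is 4.4721; of x, 81.5015
Δx = A⁻¹·δb where δb = 1/674·4.4721·d; ‖Δx‖ = 0.2704
dividing the unrounded norms, ‖Δx‖/‖x‖ = 0.0033
tightness: 0.0033 against a bound of 0.4837 (unrounded ratio ≈ 0.0069)


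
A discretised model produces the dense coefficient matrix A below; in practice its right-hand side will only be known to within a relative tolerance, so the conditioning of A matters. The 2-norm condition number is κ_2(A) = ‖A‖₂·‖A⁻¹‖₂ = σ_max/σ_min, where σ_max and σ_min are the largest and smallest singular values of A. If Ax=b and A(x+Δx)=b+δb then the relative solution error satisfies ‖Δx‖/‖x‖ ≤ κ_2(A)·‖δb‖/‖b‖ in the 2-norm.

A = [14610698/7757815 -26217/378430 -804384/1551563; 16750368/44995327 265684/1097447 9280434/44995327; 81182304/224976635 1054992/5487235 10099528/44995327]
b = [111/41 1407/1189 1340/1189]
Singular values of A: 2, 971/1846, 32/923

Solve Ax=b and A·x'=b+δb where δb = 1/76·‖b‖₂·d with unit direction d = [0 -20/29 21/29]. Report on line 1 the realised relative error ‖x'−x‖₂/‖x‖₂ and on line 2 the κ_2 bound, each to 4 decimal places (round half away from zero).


0.4956
0.7590

largest singular value 2, smallest 32/923
κ_2(A) = 2 / (32/923) = 57.6875
worst-case relative error ≤ 57.6875 × 1/76 = 0.7590
solve Ax = b  →  x = [1.7973 1.1407 1.1545]
‖b‖ = 3.1623, ‖x‖ = 2.4216
re-solving with b+δb shifts x by Δx of norm 1.2002
dividing the unrounded norms, ‖Δx‖/‖x‖ = 0.4956
tightness: 0.4956 against a bound of 0.7590 (unrounded ratio ≈ 0.6529)


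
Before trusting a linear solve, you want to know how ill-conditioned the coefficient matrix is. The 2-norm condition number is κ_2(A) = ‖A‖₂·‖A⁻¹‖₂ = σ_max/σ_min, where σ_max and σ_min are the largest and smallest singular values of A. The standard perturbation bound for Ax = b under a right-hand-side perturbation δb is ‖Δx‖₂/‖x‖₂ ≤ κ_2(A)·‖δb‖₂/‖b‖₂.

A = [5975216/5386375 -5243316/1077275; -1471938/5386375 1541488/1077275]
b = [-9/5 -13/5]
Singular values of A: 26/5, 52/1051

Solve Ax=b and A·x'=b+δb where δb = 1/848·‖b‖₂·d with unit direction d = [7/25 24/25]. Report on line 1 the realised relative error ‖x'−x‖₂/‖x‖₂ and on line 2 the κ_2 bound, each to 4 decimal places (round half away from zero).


0.0012
0.1239

σ_max = 26/5, σ_min = 52/1051
condition number: (26/5) ÷ (52/1051) = 105.1000
perturbation bound = 105.1000·1/848 = 0.1239
solve Ax = b  →  x = [-59.1979 -13.1224]
2-norm of b is 3.1623; of x, 60.6349
re-solving with b+δb shifts x by Δx of norm 0.0754
realised ‖Δx‖/‖x‖ = 0.0012
realised/bound (from unrounded values) ≈ 0.0100


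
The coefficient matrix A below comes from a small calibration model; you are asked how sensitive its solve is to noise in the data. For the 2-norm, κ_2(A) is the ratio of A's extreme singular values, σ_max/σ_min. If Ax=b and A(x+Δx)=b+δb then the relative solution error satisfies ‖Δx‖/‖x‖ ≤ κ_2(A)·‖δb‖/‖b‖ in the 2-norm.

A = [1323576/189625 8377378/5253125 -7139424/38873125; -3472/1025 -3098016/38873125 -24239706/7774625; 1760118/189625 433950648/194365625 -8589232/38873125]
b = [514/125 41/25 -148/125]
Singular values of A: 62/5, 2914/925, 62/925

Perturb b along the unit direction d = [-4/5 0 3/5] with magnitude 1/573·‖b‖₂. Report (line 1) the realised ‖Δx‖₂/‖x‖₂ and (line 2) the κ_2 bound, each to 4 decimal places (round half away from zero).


0.0020
0.3229

from the listed singular values, σ₁ = 62/5, σ_n = 62/925
condition number: (62/5) ÷ (62/925) = 185.0000
perturbation bound = 185.0000·1/573 = 0.3229
solve Ax = b  →  x = [13.1786 -56.6452 -13.3959]
2-norm of b is 4.5826; of x, 59.6809
re-solving with b+δb shifts x by Δx of norm 0.1193
dividing the unrounded norms, ‖Δx‖/‖x‖ = 0.0020
realised/bound (from unrounded values) ≈ 0.0062


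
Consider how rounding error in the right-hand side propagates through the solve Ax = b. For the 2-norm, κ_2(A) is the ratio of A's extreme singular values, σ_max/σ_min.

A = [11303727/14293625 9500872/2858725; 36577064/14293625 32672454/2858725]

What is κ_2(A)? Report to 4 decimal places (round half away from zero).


278.9000

form AᵀA = [2345049367921/326892345025 2083932326952/65378469005; 2083932326952/65378469005 1852409310628/13075693801] with trace 28944248741/194463025 and determinant 55383364/194463025
eigenvalues of AᵀA: λ = (tr ± √(tr²−4·det))/2 = 3721/25, 14884/7778521
κ_2(A) = √(λ_max/λ_min) = √((3721/25) / (14884/7778521)) = 278.9000


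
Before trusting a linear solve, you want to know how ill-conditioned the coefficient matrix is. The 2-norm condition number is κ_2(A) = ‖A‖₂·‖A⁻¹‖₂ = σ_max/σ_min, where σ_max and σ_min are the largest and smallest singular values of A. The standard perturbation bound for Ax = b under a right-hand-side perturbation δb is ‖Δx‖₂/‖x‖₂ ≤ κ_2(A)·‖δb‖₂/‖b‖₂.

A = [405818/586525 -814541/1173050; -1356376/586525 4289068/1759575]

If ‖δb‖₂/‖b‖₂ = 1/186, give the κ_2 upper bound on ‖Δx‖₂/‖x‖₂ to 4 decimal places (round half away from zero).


form AᵀA = [3207110564/550418521 -10101475195/1651255563; -10101475195/1651255563 127289136961/19815066756] with trace 288638665/23561316 and determinant 38416/5890329
eigenvalues of AᵀA: λ = (tr ± √(tr²−4·det))/2 = 49/4, 3136/5890329
σ_max=√(49/4)=(7/2), σ_min=√(3136/5890329)=(56/2427) → κ = 151.6875
bound on ‖Δx‖/‖x‖: κ·ε = 151.6875·1/186 = 0.8155

0.8155


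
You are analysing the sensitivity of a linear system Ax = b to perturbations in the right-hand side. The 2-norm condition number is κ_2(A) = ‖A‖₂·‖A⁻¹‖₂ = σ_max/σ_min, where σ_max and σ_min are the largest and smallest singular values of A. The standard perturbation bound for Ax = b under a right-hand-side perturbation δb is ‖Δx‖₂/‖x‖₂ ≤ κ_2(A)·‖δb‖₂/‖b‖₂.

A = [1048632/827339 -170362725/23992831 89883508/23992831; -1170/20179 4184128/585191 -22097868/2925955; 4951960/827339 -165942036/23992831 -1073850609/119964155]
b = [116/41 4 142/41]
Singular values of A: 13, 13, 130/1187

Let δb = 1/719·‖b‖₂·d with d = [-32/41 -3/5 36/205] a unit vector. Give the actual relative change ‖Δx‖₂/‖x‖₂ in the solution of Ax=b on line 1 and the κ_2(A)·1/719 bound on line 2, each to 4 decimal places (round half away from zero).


from the listed singular values, σ₁ = 13, σ_n = 130/1187
κ = σ_max/σ_min = 13/(130/1187) = 118.7000
κ_2(A)·‖δb‖/‖b‖ = 0.1651
solve Ax = b  →  x = [-32.0814 -12.5365 -12.1520]
‖b‖ = 6.0000, ‖x‖ = 36.5247
re-solving with b+δb shifts x by Δx of norm 0.0762
relative error = 0.0021
tightness: 0.0021 against a bound of 0.1651 (unrounded ratio ≈ 0.0126)

0.0021
0.1651


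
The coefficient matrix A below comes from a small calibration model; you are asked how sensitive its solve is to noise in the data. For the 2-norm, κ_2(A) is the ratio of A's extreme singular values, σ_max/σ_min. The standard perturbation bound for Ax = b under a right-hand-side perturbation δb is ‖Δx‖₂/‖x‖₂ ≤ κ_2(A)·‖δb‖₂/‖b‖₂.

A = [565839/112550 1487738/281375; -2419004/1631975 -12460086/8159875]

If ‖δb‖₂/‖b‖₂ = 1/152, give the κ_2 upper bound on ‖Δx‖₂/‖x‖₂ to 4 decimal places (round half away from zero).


2.3695

AᵀA = [468275944441/17045391364 614602215171/21306739205; 614602215171/21306739205 3226709067304/106533696025]; tr = 29267223401/506700100, det = 130321/5067001
solving λ² − 29267223401/506700100·λ + 130321/5067001 = 0 gives λ = 1444/25, 9025/20268004
so κ_2 = √((1444/25) / (9025/20268004)) = 360.1600
worst-case relative error ≤ 360.1600 × 1/152 = 2.3695


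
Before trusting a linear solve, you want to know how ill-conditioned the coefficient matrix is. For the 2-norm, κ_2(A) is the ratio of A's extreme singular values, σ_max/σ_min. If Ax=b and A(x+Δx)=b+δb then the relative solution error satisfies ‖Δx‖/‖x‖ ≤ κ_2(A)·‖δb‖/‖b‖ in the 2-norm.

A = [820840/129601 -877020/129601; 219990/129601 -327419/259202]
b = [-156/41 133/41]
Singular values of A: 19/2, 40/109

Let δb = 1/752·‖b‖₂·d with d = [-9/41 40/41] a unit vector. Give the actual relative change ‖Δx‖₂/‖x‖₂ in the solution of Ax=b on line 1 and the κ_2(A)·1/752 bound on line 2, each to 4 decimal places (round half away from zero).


0.0017
0.0344

from the listed singular values, σ₁ = 19/2, σ_n = 40/109
κ_2(A) = (19/2) / (40/109) = 25.8875
worst-case relative error ≤ 25.8875 × 1/752 = 0.0344
solve Ax = b  →  x = [7.6753 7.7459]
2-norm of b is 5.0000; of x, 10.9046
Δx = A⁻¹·δb where δb = 1/752·5.0000·d; ‖Δx‖ = 0.0181
relative error = 0.0017
tightness: 0.0017 against a bound of 0.0344 (unrounded ratio ≈ 0.0483)


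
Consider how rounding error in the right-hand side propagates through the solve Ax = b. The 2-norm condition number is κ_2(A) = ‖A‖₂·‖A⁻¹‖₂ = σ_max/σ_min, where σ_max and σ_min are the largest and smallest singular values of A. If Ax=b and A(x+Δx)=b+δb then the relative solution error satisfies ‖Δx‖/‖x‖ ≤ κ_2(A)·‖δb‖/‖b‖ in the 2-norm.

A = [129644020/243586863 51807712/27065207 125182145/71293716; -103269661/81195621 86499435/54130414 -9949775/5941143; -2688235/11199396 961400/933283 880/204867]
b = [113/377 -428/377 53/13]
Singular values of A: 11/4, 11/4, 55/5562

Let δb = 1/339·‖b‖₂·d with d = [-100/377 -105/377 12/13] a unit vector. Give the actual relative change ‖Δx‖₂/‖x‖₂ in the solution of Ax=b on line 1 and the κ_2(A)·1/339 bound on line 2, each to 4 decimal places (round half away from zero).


σ_max = 11/4, σ_min = 55/5562
κ_2(A) = (11/4) / (55/5562) = 278.1000
κ_2(A)·‖δb‖/‖b‖ = 0.8204
solve Ax = b  →  x = [-348.1273 -77.9559 190.6781]
2-norm of b is 4.2426; of x, 404.5094
re-solving with b+δb shifts x by Δx of norm 1.2656
relative error = 0.0031
tightness: 0.0031 against a bound of 0.8204 (unrounded ratio ≈ 0.0038)

0.0031
0.8204


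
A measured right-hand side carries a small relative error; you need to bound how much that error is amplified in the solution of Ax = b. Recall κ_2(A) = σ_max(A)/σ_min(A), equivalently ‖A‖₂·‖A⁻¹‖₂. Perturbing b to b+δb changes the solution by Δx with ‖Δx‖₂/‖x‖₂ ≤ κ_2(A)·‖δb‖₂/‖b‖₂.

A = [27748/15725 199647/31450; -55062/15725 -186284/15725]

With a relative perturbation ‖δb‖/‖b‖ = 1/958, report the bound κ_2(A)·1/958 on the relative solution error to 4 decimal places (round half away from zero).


AᵀA = [13154932/855625 45076374/855625; 45076374/855625 618220897/3422500]; tr = 1073345/5476, det = 2401/1369
char-poly roots: 196 and 49/5476
so κ_2 = √(196 / (49/5476)) = 148.0000
bound on ‖Δx‖/‖x‖: κ·ε = 148.0000·1/958 = 0.1545

0.1545


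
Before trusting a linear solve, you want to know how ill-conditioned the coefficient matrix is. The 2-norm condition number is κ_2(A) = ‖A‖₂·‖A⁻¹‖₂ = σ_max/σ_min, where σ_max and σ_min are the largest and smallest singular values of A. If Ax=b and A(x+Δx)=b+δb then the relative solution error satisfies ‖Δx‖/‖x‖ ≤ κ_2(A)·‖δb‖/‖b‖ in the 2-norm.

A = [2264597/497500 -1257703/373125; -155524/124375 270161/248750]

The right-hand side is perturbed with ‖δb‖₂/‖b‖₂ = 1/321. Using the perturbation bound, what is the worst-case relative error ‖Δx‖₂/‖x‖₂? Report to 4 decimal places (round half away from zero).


0.1488

AᵀA = [8824644809/396010000 -4960463291/297007500; -4960463291/297007500 11174640061/891022500]; tr = 4964814541/142563600, det = 12117361/22810176
char-poly roots: 3481/100 and 87025/5702544
κ = σ_max/σ_min = (59/10)/(295/2388) = 47.7600
perturbation bound = 47.7600·1/321 = 0.1488


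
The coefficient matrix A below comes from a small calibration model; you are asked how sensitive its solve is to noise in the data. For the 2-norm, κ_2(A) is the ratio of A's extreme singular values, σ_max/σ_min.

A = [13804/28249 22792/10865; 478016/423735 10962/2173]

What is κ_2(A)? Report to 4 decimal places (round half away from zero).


318.0000

form AᵀA = [1605758224/1062434025 158560864/23609645; 158560864/23609645 3523611364/118048225] with trace 792820/25281 and determinant 153664/15800625
char-poly roots: 784/25 and 196/632025
κ = σ_max/σ_min = (28/5)/(14/795) = 318.0000


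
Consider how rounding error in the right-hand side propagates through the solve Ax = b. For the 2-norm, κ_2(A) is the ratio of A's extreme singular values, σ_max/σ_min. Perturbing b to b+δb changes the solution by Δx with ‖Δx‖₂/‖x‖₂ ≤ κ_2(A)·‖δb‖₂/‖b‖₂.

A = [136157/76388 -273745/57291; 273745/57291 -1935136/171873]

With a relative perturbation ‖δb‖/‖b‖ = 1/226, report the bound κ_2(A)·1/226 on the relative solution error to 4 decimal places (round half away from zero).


form AᵀA = [621679453/23903568 -1117153345/17927676; -1117153345/17927676 2011460293/13445757] with trace 2906036905/16548624 and determinant 7890481/1034289
char-poly roots: 2809/16 and 44944/1034289
σ_max=√(2809/16)=(53/4), σ_min=√(44944/1034289)=(212/1017) → κ = 63.5625
bound on ‖Δx‖/‖x‖: κ·ε = 63.5625·1/226 = 0.2813

0.2813


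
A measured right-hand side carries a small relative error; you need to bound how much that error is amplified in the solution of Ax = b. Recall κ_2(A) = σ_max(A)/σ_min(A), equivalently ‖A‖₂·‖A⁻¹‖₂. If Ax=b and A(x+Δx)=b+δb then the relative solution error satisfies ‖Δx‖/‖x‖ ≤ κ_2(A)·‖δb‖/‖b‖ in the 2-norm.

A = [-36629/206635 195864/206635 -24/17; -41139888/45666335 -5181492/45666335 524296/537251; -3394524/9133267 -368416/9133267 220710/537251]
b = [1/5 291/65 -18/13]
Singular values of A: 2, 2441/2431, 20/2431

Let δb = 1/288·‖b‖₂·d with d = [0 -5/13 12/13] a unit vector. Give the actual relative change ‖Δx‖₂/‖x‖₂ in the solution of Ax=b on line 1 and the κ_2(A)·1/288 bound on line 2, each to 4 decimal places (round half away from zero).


0.0054
0.8441

σ_max = 2, σ_min = 20/2431
condition number: 2 ÷ (20/2431) = 243.1000
perturbation bound = 243.1000·1/288 = 0.8441
solve Ax = b  →  x = [-154.2694 -282.9063 -170.7176]
‖b‖₂ = 4.6904 and ‖x‖₂ = 364.6636
δb = ε·‖b‖·d = [0.0000 -0.0063 0.0150]; solving A·Δx = δb gives ‖Δx‖ = 1.9796
dividing the unrounded norms, ‖Δx‖/‖x‖ = 0.0054
tightness: 0.0054 against a bound of 0.8441 (unrounded ratio ≈ 0.0064)


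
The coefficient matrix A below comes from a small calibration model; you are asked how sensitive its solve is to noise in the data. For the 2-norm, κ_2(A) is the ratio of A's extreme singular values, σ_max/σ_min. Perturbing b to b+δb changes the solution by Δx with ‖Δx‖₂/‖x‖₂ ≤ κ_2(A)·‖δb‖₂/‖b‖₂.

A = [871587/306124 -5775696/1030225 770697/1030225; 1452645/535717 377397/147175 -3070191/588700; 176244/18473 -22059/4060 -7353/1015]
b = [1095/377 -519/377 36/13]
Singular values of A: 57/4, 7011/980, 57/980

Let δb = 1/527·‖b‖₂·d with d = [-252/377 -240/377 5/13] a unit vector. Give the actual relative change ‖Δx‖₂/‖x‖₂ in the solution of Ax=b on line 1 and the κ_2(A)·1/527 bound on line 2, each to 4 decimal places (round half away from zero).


0.2950
0.4649

from the listed singular values, σ₁ = 57/4, σ_n = 57/980
κ = σ_max/σ_min = (57/4)/(57/980) = 245.0000
κ_2(A)·‖δb‖/‖b‖ = 0.4649
solve Ax = b  →  x = [0.1525 -0.4226 0.1355]
2-norm of b is 4.2426; of x, 0.4692
Δx = A⁻¹·δb where δb = 1/527·4.2426·d; ‖Δx‖ = 0.1384
relative error = 0.2950
so the bound overstates the realised error by a factor of ≈ 1.5760 (computed from the unrounded values)


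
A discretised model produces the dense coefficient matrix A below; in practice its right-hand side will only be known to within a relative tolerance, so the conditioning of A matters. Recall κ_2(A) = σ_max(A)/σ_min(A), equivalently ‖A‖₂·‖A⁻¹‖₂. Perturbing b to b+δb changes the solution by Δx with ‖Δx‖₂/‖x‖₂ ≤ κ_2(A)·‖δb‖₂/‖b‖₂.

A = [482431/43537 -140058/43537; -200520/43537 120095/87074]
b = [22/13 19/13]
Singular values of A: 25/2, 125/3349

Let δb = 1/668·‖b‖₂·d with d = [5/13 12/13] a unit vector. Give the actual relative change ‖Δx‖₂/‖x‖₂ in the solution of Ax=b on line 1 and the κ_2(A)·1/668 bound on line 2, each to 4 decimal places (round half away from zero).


largest singular value 25/2, smallest 125/3349
condition number: (25/2) ÷ (125/3349) = 334.9000
worst-case relative error ≤ 334.9000 × 1/668 = 0.5013
solve Ax = b  →  x = [15.0803 51.4182]
‖b‖₂ = 2.2361 and ‖x‖₂ = 53.5841
δb = ε·‖b‖·d = [0.0013 0.0031]; solving A·Δx = δb gives ‖Δx‖ = 0.0897
dividing the unrounded norms, ‖Δx‖/‖x‖ = 0.0017
realised/bound (from unrounded values) ≈ 0.0033

0.0017
0.5013


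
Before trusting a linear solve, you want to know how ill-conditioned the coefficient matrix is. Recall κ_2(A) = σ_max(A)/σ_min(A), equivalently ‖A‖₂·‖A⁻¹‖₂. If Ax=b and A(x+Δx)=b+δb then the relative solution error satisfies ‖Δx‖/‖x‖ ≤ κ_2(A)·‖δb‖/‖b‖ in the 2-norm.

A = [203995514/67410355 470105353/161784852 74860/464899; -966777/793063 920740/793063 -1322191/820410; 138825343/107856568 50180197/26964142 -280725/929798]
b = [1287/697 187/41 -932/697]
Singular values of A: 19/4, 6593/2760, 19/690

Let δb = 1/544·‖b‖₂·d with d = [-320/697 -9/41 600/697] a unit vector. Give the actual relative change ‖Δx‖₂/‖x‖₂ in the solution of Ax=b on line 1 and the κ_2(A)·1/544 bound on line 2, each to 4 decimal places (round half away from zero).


σ_max = 19/4, σ_min = 19/690
condition number: (19/4) ÷ (19/690) = 172.5000
worst-case relative error ≤ 172.5000 × 1/544 = 0.3171
solve Ax = b  →  x = [53.6760 -50.8293 -80.0478]
2-norm of b is 5.0990; of x, 108.9604
δb = ε·‖b‖·d = [-0.0043 -0.0021 0.0081]; solving A·Δx = δb gives ‖Δx‖ = 0.3404
relative error = 0.0031
realised/bound (from unrounded values) ≈ 0.0099

0.0031
0.3171


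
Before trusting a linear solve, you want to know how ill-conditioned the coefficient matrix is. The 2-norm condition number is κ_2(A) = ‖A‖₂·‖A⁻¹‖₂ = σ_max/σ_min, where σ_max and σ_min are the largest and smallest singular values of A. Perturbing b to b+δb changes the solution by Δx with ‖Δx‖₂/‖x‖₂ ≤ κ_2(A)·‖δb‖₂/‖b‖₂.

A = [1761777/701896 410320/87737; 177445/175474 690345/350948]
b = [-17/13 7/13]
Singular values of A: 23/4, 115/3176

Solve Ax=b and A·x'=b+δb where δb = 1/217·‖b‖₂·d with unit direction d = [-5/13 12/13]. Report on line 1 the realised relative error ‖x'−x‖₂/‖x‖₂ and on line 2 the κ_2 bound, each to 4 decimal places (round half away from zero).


σ_max = 23/4, σ_min = 115/3176
condition number: (23/4) ÷ (115/3176) = 158.8000
perturbation bound = 158.8000·1/217 = 0.7318
solve Ax = b  →  x = [-24.4501 12.8430]
2-norm of b is 1.4142; of x, 27.6179
re-solving with b+δb shifts x by Δx of norm 0.1800
dividing the unrounded norms, ‖Δx‖/‖x‖ = 0.0065
so the bound overstates the realised error by a factor of ≈ 112.2908 (computed from the unrounded values)

0.0065
0.7318


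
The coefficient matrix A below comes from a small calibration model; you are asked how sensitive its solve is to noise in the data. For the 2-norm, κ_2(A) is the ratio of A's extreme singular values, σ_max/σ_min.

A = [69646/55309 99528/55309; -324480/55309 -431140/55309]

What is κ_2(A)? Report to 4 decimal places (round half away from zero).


form AᵀA = [65519236/1819801 87345648/1819801; 87345648/1819801 116470864/1819801] with trace 181990100/1819801 and determinant 1000000/1819801
λ_max, λ_min = (181990100/1819801 ± √33113117294010000/3311675679601)/2 = 100, 10000/1819801
κ_2(A) = √(λ_max/λ_min) = √(100 / (10000/1819801)) = 134.9000

134.9000


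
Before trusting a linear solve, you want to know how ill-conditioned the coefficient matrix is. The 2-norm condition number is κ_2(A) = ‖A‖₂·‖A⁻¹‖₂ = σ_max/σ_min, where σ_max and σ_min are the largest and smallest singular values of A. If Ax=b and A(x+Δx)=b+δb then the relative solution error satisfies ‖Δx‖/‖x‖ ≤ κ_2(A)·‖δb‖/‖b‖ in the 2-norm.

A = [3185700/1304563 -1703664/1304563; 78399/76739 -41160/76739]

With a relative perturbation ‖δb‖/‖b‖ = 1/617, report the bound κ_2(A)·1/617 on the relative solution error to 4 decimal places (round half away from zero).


0.5980

form AᵀA = [70562100681/10070323201 -37632765240/10070323201; -37632765240/10070323201 20071473984/10070323201] with trace 313610985/34845409 and determinant 20736/34845409
solving λ² − 313610985/34845409·λ + 20736/34845409 = 0 gives λ = 9, 2304/34845409
κ = σ_max/σ_min = 3/(48/5903) = 368.9375
bound on ‖Δx‖/‖x‖: κ·ε = 368.9375·1/617 = 0.5980


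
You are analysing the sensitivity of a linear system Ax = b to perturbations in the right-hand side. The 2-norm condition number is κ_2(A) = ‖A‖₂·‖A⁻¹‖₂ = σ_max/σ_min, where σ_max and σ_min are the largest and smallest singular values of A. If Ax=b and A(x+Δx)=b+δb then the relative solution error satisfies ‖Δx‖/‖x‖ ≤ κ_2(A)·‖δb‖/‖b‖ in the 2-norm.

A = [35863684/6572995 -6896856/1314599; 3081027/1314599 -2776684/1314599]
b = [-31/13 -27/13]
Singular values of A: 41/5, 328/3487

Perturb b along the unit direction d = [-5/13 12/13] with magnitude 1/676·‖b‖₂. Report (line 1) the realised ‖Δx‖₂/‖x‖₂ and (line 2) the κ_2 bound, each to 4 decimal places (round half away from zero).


0.0047
0.1290

σ_max = 41/5, σ_min = 328/3487
condition number: (41/5) ÷ (328/3487) = 87.1750
perturbation bound = 87.1750·1/676 = 0.1290
solve Ax = b  →  x = [-7.5967 -7.4461]
2-norm of b is 3.1623; of x, 10.6374
with δb = [-0.0018 0.0043], A·Δx = δb → ‖Δx‖ = 0.0497
dividing the unrounded norms, ‖Δx‖/‖x‖ = 0.0047
so the bound overstates the realised error by a factor of ≈ 27.5835 (computed from the unrounded values)


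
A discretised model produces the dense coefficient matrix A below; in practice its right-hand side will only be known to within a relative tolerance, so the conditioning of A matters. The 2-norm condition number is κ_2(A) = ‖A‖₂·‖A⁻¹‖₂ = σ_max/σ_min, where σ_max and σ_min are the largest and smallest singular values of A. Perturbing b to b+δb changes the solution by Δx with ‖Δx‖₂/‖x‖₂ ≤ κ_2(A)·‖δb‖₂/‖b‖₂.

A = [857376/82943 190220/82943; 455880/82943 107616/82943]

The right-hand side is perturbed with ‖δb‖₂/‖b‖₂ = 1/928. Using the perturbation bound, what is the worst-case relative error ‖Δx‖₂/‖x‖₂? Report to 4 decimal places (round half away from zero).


M = AᵀA = [3262699584/23804641 734083200/23804641; 734083200/23804641 165276304/23804641]. tr(M)=2039248/14161, det(M)=9216/14161
eigenvalues of AᵀA: λ = (tr ± √(tr²−4·det))/2 = 144, 64/14161
so κ_2 = √(144 / (64/14161)) = 178.5000
bound on ‖Δx‖/‖x‖: κ·ε = 178.5000·1/928 = 0.1923

0.1923


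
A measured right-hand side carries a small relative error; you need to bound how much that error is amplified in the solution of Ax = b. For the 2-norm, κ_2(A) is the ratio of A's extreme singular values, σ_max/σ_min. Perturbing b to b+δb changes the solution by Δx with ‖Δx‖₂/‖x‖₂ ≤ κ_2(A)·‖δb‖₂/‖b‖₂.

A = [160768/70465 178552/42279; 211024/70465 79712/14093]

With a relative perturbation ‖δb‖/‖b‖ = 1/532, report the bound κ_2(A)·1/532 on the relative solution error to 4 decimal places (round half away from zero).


form AᵀA = [2815099136/198612649 15833776640/595837947; 15833776640/595837947 89066843200/1787513841] with trace 395857216/6185169 and determinant 409600/6185169
solving λ² − 395857216/6185169·λ + 409600/6185169 = 0 gives λ = 64, 6400/6185169
κ_2(A) = √(λ_max/λ_min) = √(64 / (6400/6185169)) = 248.7000
perturbation bound = 248.7000·1/532 = 0.4675

0.4675


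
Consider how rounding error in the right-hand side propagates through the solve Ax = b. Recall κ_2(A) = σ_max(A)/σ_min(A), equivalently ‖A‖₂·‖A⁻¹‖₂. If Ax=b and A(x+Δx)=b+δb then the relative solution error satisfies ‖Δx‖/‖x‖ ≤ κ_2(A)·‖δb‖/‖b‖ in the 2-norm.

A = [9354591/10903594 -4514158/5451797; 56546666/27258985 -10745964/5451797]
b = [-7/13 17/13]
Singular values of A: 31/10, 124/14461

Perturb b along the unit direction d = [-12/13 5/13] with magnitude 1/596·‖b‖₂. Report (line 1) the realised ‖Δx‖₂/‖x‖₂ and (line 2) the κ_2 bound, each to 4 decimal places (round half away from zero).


0.0024
0.6066

largest singular value 31/10, smallest 124/14461
κ_2(A) = (31/10) / (124/14461) = 361.5250
κ_2(A)·‖δb‖/‖b‖ = 0.6066
solve Ax = b  →  x = [80.6618 84.2272]
2-norm of b is 1.4142; of x, 116.6214
Δx = A⁻¹·δb where δb = 1/596·1.4142·d; ‖Δx‖ = 0.2767
relative error = 0.0024
tightness: 0.0024 against a bound of 0.6066 (unrounded ratio ≈ 0.0039)


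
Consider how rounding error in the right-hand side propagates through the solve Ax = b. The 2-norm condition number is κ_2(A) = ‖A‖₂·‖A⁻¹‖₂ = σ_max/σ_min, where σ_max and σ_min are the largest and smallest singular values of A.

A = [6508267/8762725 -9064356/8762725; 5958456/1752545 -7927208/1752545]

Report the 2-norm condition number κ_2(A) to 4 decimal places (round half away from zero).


AᵀA = [553204929769/45678375625 -737561719692/45678375625; -737561719692/45678375625 983449266256/45678375625]; tr = 61466167841/1827135025, det = 45265984/1827135025
λ_max, λ_min = (61466167841/1827135025 ± √3777758960798752642881/3338422399581750625)/2 = 841/25, 53824/73085401
κ_2(A) = √(λ_max/λ_min) = √((841/25) / (53824/73085401)) = 213.7250

213.7250


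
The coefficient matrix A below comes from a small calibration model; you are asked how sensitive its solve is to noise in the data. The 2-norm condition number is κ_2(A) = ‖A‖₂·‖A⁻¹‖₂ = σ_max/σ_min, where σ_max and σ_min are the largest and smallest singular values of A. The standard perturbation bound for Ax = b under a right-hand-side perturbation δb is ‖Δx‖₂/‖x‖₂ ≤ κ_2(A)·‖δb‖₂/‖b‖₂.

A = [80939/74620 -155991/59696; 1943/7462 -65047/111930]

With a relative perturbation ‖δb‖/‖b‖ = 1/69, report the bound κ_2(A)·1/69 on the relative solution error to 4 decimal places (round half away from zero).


2.4348

AᵀA = [24389/19600 -140447/47040; -140447/47040 20225209/2822400]; tr = 949489/112896, det = 707281/282240000
λ_max, λ_min = (949489/112896 ± √563376001504849/7965941760000)/2 = 841/100, 841/2822400
κ_2(A) = √(λ_max/λ_min) = √((841/100) / (841/2822400)) = 168.0000
worst-case relative error ≤ 168.0000 × 1/69 = 2.4348


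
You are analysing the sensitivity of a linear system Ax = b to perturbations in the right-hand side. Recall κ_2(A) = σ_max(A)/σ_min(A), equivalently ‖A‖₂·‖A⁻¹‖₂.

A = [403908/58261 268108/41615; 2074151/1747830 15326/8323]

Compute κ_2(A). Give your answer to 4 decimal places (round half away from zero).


AᵀA = [89904585121/1817316900 40543381/865389; 40543381/865389 46254644/1030225]; tr = 203921257/2160900, det = 354117124/13505625
eigenvalues of AᵀA: λ = (tr ± √(tr²−4·det))/2 = 9409/100, 150544/540225
so κ_2 = √((9409/100) / (150544/540225)) = 18.3750

18.3750


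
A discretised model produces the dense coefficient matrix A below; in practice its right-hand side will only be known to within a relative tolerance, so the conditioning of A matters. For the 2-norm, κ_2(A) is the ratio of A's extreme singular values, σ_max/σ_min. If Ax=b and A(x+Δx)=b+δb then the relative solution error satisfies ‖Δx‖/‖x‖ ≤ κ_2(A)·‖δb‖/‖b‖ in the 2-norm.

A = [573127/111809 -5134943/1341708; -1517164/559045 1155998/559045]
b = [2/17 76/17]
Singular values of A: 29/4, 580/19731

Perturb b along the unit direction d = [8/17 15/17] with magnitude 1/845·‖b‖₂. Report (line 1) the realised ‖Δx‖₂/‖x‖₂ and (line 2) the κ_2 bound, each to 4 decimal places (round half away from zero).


σ_max = 29/4, σ_min = 580/19731
κ = σ_max/σ_min = (29/4)/(580/19731) = 246.6375
bound on ‖Δx‖/‖x‖: κ·ε = 246.6375·1/845 = 0.2919
solve Ax = b  →  x = [81.4248 109.0262]
2-norm of b is 4.4721; of x, 136.0761
re-solving with b+δb shifts x by Δx of norm 0.1800
dividing the unrounded norms, ‖Δx‖/‖x‖ = 0.0013
realised/bound (from unrounded values) ≈ 0.0045

0.0013
0.2919
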